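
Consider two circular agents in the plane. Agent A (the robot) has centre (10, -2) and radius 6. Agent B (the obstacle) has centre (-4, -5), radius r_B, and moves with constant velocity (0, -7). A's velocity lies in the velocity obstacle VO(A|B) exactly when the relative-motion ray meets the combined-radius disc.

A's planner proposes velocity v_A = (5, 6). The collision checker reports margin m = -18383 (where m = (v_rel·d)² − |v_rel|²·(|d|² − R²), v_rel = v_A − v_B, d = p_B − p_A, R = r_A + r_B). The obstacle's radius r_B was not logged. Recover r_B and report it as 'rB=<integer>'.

m = -18383
d = (-14, -3);  v_rel = (5, 13),  |v_rel|² = 194
v_rel×d = (5)·(-3) − (13)·(-14) = 167
since m = R²·194 − 167²:  R² = (27889 + -18383) / 194 = 49
R = √49 = 7  ⇒  r_B = 7 − 6 = 1

rB=1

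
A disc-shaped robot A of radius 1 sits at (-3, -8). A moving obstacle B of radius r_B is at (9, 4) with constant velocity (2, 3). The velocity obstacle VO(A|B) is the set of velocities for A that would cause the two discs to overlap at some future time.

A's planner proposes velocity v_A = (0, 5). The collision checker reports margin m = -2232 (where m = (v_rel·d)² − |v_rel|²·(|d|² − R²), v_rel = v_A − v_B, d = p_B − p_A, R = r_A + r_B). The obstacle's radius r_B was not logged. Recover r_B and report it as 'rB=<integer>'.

m = -2232
d = (12, 12);  v_rel = (-2, 2),  |v_rel|² = 8
v_rel×d = (-2)·(12) − (2)·(12) = -48
since m = R²·8 − (-48)²:  R² = (2304 + -2232) / 8 = 9
R = √9 = 3  ⇒  r_B = 3 − 1 = 2

rB=2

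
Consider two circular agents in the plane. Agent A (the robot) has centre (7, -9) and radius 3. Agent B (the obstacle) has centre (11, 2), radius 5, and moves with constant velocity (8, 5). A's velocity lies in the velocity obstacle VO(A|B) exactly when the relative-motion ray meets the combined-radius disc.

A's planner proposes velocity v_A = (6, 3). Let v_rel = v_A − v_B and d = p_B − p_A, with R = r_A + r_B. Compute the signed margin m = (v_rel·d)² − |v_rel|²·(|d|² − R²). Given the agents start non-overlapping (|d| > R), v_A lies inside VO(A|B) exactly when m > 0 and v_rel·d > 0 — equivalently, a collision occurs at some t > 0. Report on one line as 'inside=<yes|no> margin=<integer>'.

d = (4, 11),  |d|² = 137;  R = 3+5 = 8,  c = 137−8² = 73
v_rel = (-2, -2),  |v_rel|² = 8;  v_rel·d = (-2)·(4) + (-2)·(11) = -30
8·t² + 60·t + 73 = 0  ⇒  m = (-30)² − 8·73 = 316
m = 316 > 0,  v_rel·d = -30 < 0  ⇒  outside

inside=no margin=316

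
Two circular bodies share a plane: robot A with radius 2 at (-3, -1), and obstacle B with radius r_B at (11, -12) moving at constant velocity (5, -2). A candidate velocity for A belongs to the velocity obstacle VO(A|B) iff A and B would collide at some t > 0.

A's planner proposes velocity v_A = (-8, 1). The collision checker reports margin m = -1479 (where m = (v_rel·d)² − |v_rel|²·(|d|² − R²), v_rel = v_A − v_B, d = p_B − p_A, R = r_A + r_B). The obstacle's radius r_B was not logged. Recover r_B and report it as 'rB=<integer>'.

m = -1479
d = (14, -11);  v_rel = (-13, 3),  |v_rel|² = 178
v_rel×d = (-13)·(-11) − (3)·(14) = 101
since m = R²·178 − 101²:  R² = (10201 + -1479) / 178 = 49
R = √49 = 7  ⇒  r_B = 7 − 2 = 5

rB=5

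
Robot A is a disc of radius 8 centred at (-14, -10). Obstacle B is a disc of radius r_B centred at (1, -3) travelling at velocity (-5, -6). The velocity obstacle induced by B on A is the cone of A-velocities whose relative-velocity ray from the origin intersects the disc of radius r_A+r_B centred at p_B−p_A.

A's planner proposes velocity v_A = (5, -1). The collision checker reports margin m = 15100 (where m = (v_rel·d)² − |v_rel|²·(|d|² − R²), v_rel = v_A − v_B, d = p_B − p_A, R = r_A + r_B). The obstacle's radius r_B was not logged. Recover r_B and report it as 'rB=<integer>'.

m = 15100
d = (15, 7);  v_rel = (10, 5),  |v_rel|² = 125
v_rel×d = (10)·(7) − (5)·(15) = -5
since m = R²·125 − (-5)²:  R² = (25 + 15100) / 125 = 121
R = √121 = 11  ⇒  r_B = 11 − 8 = 3

rB=3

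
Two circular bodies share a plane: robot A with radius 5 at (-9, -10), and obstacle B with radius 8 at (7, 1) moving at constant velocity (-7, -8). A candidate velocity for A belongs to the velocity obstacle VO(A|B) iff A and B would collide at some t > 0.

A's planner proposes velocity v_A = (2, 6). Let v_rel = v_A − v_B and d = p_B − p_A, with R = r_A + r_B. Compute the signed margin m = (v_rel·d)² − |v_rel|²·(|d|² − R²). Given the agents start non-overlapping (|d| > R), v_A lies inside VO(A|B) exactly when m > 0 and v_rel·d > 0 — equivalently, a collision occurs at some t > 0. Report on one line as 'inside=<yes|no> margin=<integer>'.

d = (16, 11),  |d|² = 377;  R = 5+8 = 13,  c = 377−13² = 208
v_rel = (9, 14),  |v_rel|² = 277;  v_rel·d = (9)·(16) + (14)·(11) = 298
277·t² − 596·t + 208 = 0  ⇒  m = 298² − 277·208 = 31188
m = 31188 > 0,  v_rel·d = 298 > 0  ⇒  inside

inside=yes margin=31188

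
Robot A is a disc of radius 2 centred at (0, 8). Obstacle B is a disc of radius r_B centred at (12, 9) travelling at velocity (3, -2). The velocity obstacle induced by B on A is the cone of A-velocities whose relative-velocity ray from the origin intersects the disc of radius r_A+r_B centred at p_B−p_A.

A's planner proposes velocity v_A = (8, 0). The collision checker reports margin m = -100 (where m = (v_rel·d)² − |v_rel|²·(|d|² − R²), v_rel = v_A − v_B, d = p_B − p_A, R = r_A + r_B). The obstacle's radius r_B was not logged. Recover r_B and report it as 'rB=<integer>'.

m = -100
d = (12, 1);  v_rel = (5, 2),  |v_rel|² = 29
v_rel×d = (5)·(1) − (2)·(12) = -19
since m = R²·29 − (-19)²:  R² = (361 + -100) / 29 = 9
R = √9 = 3  ⇒  r_B = 3 − 2 = 1

rB=1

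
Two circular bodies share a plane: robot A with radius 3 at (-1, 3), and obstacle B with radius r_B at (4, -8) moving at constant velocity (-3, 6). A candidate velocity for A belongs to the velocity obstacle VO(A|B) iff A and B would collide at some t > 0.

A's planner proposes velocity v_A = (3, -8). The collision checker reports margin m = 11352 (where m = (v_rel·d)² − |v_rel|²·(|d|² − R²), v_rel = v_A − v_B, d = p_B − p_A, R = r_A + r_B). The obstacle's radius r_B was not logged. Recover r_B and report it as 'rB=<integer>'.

m = 11352
d = (5, -11);  v_rel = (6, -14),  |v_rel|² = 232
v_rel×d = (6)·(-11) − (-14)·(5) = 4
since m = R²·232 − 4²:  R² = (16 + 11352) / 232 = 49
R = √49 = 7  ⇒  r_B = 7 − 3 = 4

rB=4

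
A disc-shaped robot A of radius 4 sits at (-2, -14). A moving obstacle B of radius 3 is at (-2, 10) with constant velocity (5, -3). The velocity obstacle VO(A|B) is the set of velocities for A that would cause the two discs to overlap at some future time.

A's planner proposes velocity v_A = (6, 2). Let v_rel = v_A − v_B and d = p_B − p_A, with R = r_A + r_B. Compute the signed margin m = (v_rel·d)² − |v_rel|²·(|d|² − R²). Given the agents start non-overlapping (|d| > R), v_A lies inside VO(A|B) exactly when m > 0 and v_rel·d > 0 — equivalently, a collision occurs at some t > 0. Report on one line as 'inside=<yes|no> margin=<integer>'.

d = (0, 24),  |d|² = 576;  R = 4+3 = 7,  c = 576−7² = 527
v_rel = (1, 5),  |v_rel|² = 26;  v_rel·d = (1)·(0) + (5)·(24) = 120
26·t² − 240·t + 527 = 0  ⇒  m = 120² − 26·527 = 698
m = 698 > 0,  v_rel·d = 120 > 0  ⇒  inside

inside=yes margin=698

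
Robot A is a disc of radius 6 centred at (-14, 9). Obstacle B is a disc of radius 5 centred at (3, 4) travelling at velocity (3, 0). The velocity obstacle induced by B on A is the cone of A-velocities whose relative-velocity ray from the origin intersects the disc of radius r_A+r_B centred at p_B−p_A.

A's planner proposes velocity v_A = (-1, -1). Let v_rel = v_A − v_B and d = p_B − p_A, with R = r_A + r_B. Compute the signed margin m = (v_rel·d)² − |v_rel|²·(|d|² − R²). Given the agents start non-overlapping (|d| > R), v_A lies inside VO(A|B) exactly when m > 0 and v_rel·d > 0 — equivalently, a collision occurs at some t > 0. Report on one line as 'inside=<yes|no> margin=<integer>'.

d = (17, -5),  |d|² = 314;  R = 6+5 = 11,  c = 314−11² = 193
v_rel = (-4, -1),  |v_rel|² = 17;  v_rel·d = (-4)·(17) + (-1)·(-5) = -63
17·t² + 126·t + 193 = 0  ⇒  m = (-63)² − 17·193 = 688
m = 688 > 0,  v_rel·d = -63 < 0  ⇒  outside

inside=no margin=688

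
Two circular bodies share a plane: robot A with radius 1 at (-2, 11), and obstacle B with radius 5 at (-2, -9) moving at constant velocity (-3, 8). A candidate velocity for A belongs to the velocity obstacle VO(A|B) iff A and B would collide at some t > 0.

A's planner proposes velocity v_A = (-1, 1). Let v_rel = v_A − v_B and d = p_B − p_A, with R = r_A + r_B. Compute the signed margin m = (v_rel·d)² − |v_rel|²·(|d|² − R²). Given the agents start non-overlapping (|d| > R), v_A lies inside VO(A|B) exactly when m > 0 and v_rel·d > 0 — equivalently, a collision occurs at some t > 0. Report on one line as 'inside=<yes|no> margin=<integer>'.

d = (0, -20),  |d|² = 400;  R = 1+5 = 6,  c = 400−6² = 364
v_rel = (2, -7),  |v_rel|² = 53;  v_rel·d = (2)·(0) + (-7)·(-20) = 140
53·t² − 280·t + 364 = 0  ⇒  m = 140² − 53·364 = 308
m = 308 > 0,  v_rel·d = 140 > 0  ⇒  inside

inside=yes margin=308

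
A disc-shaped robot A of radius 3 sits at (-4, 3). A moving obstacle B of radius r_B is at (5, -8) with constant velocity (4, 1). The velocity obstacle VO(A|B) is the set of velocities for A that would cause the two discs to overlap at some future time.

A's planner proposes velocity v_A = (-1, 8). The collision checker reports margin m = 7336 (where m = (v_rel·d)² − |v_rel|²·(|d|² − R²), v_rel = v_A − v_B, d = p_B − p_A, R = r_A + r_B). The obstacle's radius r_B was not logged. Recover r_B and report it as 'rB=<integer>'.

m = 7336
d = (9, -11);  v_rel = (-5, 7),  |v_rel|² = 74
v_rel×d = (-5)·(-11) − (7)·(9) = -8
since m = R²·74 − (-8)²:  R² = (64 + 7336) / 74 = 100
R = √100 = 10  ⇒  r_B = 10 − 3 = 7

rB=7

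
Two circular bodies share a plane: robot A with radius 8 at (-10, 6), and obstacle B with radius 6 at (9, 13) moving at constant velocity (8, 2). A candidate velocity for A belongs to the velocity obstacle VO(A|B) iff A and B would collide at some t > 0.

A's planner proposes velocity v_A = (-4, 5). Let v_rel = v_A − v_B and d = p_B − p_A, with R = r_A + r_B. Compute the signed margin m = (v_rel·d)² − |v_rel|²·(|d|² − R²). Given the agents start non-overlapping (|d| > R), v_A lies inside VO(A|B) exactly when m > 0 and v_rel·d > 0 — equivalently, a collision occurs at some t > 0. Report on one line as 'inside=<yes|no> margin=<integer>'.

d = (19, 7),  |d|² = 410;  R = 8+6 = 14,  c = 410−14² = 214
v_rel = (-12, 3),  |v_rel|² = 153;  v_rel·d = (-12)·(19) + (3)·(7) = -207
153·t² + 414·t + 214 = 0  ⇒  m = (-207)² − 153·214 = 10107
m = 10107 > 0,  v_rel·d = -207 < 0  ⇒  outside

inside=no margin=10107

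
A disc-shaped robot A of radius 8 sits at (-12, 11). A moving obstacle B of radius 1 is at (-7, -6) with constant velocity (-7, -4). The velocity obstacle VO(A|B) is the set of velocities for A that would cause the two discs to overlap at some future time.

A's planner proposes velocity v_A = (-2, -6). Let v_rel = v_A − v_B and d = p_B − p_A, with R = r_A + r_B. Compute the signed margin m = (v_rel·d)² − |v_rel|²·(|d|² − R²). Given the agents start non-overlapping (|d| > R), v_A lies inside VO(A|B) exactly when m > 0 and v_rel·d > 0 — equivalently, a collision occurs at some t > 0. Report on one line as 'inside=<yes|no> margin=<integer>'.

d = (5, -17),  |d|² = 314;  R = 8+1 = 9,  c = 314−9² = 233
v_rel = (5, -2),  |v_rel|² = 29;  v_rel·d = (5)·(5) + (-2)·(-17) = 59
29·t² − 118·t + 233 = 0  ⇒  m = 59² − 29·233 = -3276
m = -3276 < 0,  v_rel·d = 59 > 0  ⇒  outside

inside=no margin=-3276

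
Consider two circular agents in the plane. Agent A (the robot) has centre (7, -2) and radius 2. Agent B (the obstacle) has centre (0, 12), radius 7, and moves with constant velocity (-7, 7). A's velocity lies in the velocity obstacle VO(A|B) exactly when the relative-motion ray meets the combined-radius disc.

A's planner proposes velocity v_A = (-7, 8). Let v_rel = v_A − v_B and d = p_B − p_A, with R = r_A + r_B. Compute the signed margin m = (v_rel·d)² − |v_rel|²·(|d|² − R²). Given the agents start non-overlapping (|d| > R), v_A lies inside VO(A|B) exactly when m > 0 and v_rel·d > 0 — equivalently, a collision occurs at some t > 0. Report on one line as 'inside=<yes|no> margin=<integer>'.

d = (-7, 14),  |d|² = 245;  R = 2+7 = 9,  c = 245−9² = 164
v_rel = (0, 1),  |v_rel|² = 1;  v_rel·d = (0)·(-7) + (1)·(14) = 14
1·t² − 28·t + 164 = 0  ⇒  m = 14² − 1·164 = 32
m = 32 > 0,  v_rel·d = 14 > 0  ⇒  inside

inside=yes margin=32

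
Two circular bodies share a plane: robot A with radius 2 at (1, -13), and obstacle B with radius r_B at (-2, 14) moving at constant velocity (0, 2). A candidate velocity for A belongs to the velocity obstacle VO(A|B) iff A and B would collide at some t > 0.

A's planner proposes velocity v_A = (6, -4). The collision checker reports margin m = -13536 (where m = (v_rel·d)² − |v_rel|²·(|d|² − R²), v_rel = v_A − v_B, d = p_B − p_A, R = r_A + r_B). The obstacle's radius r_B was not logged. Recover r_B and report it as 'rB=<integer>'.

m = -13536
d = (-3, 27);  v_rel = (6, -6),  |v_rel|² = 72
v_rel×d = (6)·(27) − (-6)·(-3) = 144
since m = R²·72 − 144²:  R² = (20736 + -13536) / 72 = 100
R = √100 = 10  ⇒  r_B = 10 − 2 = 8

rB=8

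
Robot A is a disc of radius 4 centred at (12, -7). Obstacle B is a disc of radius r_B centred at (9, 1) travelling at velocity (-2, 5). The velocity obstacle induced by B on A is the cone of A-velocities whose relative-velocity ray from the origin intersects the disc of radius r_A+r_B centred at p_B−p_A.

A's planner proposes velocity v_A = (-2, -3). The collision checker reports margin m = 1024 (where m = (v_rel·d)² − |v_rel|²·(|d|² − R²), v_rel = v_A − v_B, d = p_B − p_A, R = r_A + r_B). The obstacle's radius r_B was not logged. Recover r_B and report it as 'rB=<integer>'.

m = 1024
d = (-3, 8);  v_rel = (0, -8),  |v_rel|² = 64
v_rel×d = (0)·(8) − (-8)·(-3) = -24
since m = R²·64 − (-24)²:  R² = (576 + 1024) / 64 = 25
R = √25 = 5  ⇒  r_B = 5 − 4 = 1

rB=1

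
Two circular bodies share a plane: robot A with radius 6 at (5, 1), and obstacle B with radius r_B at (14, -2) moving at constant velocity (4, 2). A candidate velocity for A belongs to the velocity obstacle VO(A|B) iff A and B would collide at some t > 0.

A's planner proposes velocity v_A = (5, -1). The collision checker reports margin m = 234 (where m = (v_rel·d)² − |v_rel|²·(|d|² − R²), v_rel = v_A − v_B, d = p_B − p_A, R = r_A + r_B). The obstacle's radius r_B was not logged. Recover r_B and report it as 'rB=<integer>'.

m = 234
d = (9, -3);  v_rel = (1, -3),  |v_rel|² = 10
v_rel×d = (1)·(-3) − (-3)·(9) = 24
since m = R²·10 − 24²:  R² = (576 + 234) / 10 = 81
R = √81 = 9  ⇒  r_B = 9 − 6 = 3

rB=3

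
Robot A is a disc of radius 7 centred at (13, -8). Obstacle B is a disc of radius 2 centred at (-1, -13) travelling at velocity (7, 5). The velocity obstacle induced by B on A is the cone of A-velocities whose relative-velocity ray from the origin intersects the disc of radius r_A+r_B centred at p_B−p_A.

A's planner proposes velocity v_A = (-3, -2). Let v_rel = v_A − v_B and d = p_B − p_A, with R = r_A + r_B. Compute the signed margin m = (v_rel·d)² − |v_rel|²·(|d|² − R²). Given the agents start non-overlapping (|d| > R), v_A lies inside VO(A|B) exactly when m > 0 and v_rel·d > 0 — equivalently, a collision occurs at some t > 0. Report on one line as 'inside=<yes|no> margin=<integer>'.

d = (-14, -5),  |d|² = 221;  R = 7+2 = 9,  c = 221−9² = 140
v_rel = (-10, -7),  |v_rel|² = 149;  v_rel·d = (-10)·(-14) + (-7)·(-5) = 175
149·t² − 350·t + 140 = 0  ⇒  m = 175² − 149·140 = 9765
m = 9765 > 0,  v_rel·d = 175 > 0  ⇒  inside

inside=yes margin=9765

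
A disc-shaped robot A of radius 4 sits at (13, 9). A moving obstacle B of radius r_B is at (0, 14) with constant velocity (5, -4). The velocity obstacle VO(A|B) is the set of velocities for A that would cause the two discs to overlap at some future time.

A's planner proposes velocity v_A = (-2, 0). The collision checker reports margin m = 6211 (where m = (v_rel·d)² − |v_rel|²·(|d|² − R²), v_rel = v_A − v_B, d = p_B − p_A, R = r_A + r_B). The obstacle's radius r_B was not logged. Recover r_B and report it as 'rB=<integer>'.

m = 6211
d = (-13, 5);  v_rel = (-7, 4),  |v_rel|² = 65
v_rel×d = (-7)·(5) − (4)·(-13) = 17
since m = R²·65 − 17²:  R² = (289 + 6211) / 65 = 100
R = √100 = 10  ⇒  r_B = 10 − 4 = 6

rB=6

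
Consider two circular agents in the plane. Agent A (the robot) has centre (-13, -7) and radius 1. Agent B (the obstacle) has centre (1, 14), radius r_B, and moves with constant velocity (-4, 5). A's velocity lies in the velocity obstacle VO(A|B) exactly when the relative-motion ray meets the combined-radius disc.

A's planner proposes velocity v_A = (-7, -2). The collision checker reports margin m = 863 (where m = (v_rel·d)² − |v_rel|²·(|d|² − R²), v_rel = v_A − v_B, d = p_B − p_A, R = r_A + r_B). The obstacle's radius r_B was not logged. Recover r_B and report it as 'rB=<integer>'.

m = 863
d = (14, 21);  v_rel = (-3, -7),  |v_rel|² = 58
v_rel×d = (-3)·(21) − (-7)·(14) = 35
since m = R²·58 − 35²:  R² = (1225 + 863) / 58 = 36
R = √36 = 6  ⇒  r_B = 6 − 1 = 5

rB=5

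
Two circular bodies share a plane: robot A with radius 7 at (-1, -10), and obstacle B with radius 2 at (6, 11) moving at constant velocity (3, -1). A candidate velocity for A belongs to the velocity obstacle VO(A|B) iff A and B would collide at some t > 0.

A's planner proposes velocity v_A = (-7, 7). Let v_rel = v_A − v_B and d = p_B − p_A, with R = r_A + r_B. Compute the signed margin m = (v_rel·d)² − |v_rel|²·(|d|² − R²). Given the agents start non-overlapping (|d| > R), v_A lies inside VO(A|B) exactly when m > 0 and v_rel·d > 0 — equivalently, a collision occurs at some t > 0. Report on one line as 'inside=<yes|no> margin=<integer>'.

d = (7, 21),  |d|² = 490;  R = 7+2 = 9,  c = 490−9² = 409
v_rel = (-10, 8),  |v_rel|² = 164;  v_rel·d = (-10)·(7) + (8)·(21) = 98
164·t² − 196·t + 409 = 0  ⇒  m = 98² − 164·409 = -57472
m = -57472 < 0,  v_rel·d = 98 > 0  ⇒  outside

inside=no margin=-57472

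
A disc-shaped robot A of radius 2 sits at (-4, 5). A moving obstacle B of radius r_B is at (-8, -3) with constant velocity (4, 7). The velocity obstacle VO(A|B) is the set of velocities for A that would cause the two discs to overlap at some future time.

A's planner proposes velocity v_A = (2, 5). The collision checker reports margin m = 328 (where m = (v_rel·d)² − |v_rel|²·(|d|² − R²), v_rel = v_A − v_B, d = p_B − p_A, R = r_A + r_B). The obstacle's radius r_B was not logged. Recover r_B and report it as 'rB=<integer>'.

m = 328
d = (-4, -8);  v_rel = (-2, -2),  |v_rel|² = 8
v_rel×d = (-2)·(-8) − (-2)·(-4) = 8
since m = R²·8 − 8²:  R² = (64 + 328) / 8 = 49
R = √49 = 7  ⇒  r_B = 7 − 2 = 5

rB=5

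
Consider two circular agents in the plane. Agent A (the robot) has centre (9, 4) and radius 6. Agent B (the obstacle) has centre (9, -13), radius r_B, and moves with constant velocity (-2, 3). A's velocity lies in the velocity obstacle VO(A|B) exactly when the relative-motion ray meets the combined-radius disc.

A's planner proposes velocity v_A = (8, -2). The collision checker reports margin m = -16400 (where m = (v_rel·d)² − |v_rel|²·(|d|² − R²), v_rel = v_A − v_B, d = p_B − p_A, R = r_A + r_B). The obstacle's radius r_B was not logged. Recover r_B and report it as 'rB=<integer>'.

m = -16400
d = (0, -17);  v_rel = (10, -5),  |v_rel|² = 125
v_rel×d = (10)·(-17) − (-5)·(0) = -170
since m = R²·125 − (-170)²:  R² = (28900 + -16400) / 125 = 100
R = √100 = 10  ⇒  r_B = 10 − 6 = 4

rB=4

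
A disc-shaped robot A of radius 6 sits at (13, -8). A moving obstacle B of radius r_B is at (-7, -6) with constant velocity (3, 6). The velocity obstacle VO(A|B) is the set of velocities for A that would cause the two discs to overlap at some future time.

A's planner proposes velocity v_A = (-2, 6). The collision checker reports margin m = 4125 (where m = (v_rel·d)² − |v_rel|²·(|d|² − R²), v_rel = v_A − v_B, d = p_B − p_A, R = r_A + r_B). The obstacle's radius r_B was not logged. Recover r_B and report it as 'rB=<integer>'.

m = 4125
d = (-20, 2);  v_rel = (-5, 0),  |v_rel|² = 25
v_rel×d = (-5)·(2) − (0)·(-20) = -10
since m = R²·25 − (-10)²:  R² = (100 + 4125) / 25 = 169
R = √169 = 13  ⇒  r_B = 13 − 6 = 7

rB=7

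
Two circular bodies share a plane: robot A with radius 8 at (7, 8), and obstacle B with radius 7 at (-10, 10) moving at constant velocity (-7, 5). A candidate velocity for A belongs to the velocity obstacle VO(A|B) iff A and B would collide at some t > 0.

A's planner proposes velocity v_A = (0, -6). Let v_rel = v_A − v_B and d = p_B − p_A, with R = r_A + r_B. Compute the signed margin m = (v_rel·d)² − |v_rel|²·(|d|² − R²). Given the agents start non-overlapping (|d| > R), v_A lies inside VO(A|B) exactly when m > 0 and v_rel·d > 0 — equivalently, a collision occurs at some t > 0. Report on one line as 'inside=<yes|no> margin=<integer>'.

d = (-17, 2),  |d|² = 293;  R = 8+7 = 15,  c = 293−15² = 68
v_rel = (7, -11),  |v_rel|² = 170;  v_rel·d = (7)·(-17) + (-11)·(2) = -141
170·t² + 282·t + 68 = 0  ⇒  m = (-141)² − 170·68 = 8321
m = 8321 > 0,  v_rel·d = -141 < 0  ⇒  outside

inside=no margin=8321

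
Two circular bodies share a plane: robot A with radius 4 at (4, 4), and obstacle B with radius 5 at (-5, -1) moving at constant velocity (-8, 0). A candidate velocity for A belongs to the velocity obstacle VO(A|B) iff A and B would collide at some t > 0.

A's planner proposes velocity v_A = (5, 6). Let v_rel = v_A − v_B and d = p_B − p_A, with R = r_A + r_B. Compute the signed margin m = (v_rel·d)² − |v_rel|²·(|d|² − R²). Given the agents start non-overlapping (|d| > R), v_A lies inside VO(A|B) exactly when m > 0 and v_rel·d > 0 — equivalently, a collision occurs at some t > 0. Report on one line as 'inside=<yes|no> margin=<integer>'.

d = (-9, -5),  |d|² = 106;  R = 4+5 = 9,  c = 106−9² = 25
v_rel = (13, 6),  |v_rel|² = 205;  v_rel·d = (13)·(-9) + (6)·(-5) = -147
205·t² + 294·t + 25 = 0  ⇒  m = (-147)² − 205·25 = 16484
m = 16484 > 0,  v_rel·d = -147 < 0  ⇒  outside

inside=no margin=16484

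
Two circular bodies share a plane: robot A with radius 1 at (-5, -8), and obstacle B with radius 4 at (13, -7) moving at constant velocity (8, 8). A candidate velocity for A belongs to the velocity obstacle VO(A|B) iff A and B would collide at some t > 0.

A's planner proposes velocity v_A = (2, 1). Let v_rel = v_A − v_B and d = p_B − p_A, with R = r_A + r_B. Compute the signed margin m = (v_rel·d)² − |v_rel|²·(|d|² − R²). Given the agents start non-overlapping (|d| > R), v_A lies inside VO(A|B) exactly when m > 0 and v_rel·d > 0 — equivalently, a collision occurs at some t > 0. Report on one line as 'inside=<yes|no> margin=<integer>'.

d = (18, 1),  |d|² = 325;  R = 1+4 = 5,  c = 325−5² = 300
v_rel = (-6, -7),  |v_rel|² = 85;  v_rel·d = (-6)·(18) + (-7)·(1) = -115
85·t² + 230·t + 300 = 0  ⇒  m = (-115)² − 85·300 = -12275
m = -12275 < 0,  v_rel·d = -115 < 0  ⇒  outside

inside=no margin=-12275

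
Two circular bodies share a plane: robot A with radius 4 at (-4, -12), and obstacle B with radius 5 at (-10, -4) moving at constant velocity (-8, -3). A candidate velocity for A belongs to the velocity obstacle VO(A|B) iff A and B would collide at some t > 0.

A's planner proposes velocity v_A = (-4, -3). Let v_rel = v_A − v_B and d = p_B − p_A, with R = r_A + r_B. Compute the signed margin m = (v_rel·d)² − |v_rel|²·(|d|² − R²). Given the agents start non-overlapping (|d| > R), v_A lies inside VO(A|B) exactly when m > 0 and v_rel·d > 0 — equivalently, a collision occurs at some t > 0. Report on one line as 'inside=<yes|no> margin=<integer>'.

d = (-6, 8),  |d|² = 100;  R = 4+5 = 9,  c = 100−9² = 19
v_rel = (4, 0),  |v_rel|² = 16;  v_rel·d = (4)·(-6) + (0)·(8) = -24
16·t² + 48·t + 19 = 0  ⇒  m = (-24)² − 16·19 = 272
m = 272 > 0,  v_rel·d = -24 < 0  ⇒  outside

inside=no margin=272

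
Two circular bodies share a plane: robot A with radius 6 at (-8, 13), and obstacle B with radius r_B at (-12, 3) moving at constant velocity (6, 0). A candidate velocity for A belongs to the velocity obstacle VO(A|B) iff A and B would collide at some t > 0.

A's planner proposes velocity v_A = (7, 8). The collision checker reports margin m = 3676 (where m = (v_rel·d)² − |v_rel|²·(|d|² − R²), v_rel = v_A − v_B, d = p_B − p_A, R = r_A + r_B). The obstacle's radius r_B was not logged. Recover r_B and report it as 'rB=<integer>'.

m = 3676
d = (-4, -10);  v_rel = (1, 8),  |v_rel|² = 65
v_rel×d = (1)·(-10) − (8)·(-4) = 22
since m = R²·65 − 22²:  R² = (484 + 3676) / 65 = 64
R = √64 = 8  ⇒  r_B = 8 − 6 = 2

rB=2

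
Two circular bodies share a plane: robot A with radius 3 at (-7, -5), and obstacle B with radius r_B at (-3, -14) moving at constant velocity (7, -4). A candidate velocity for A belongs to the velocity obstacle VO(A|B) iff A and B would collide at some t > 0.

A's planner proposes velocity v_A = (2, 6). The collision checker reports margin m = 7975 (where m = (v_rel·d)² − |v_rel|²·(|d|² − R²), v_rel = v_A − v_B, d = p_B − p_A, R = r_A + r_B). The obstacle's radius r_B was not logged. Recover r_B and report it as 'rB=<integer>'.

m = 7975
d = (4, -9);  v_rel = (-5, 10),  |v_rel|² = 125
v_rel×d = (-5)·(-9) − (10)·(4) = 5
since m = R²·125 − 5²:  R² = (25 + 7975) / 125 = 64
R = √64 = 8  ⇒  r_B = 8 − 3 = 5

rB=5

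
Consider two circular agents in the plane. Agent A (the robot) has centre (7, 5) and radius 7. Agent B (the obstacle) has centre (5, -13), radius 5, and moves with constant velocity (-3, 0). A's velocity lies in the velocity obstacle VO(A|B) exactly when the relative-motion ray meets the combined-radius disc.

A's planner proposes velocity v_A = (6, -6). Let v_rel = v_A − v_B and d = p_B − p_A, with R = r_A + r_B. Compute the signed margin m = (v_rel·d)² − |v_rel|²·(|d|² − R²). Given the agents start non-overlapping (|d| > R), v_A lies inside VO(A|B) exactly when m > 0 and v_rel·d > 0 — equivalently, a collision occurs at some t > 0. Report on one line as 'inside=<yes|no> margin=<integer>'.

d = (-2, -18),  |d|² = 328;  R = 7+5 = 12,  c = 328−12² = 184
v_rel = (9, -6),  |v_rel|² = 117;  v_rel·d = (9)·(-2) + (-6)·(-18) = 90
117·t² − 180·t + 184 = 0  ⇒  m = 90² − 117·184 = -13428
m = -13428 < 0,  v_rel·d = 90 > 0  ⇒  outside

inside=no margin=-13428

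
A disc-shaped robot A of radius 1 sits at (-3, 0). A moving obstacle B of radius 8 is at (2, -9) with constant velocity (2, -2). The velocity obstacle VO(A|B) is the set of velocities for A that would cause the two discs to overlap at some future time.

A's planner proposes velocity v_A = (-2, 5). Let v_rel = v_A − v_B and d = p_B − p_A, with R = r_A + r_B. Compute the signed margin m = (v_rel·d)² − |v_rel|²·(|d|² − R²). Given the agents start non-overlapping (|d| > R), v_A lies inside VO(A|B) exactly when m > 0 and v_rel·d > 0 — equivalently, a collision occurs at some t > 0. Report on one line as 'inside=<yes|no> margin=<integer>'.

d = (5, -9),  |d|² = 106;  R = 1+8 = 9,  c = 106−9² = 25
v_rel = (-4, 7),  |v_rel|² = 65;  v_rel·d = (-4)·(5) + (7)·(-9) = -83
65·t² + 166·t + 25 = 0  ⇒  m = (-83)² − 65·25 = 5264
m = 5264 > 0,  v_rel·d = -83 < 0  ⇒  outside

inside=no margin=5264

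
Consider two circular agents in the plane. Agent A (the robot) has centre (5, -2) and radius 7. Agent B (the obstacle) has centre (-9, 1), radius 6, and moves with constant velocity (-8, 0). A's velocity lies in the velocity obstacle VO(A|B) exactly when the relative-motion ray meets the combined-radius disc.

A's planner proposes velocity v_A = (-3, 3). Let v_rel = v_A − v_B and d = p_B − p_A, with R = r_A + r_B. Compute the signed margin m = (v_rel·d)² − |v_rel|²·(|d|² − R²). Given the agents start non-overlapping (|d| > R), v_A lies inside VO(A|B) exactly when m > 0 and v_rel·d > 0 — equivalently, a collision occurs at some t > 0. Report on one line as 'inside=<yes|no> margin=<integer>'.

d = (-14, 3),  |d|² = 205;  R = 7+6 = 13,  c = 205−13² = 36
v_rel = (5, 3),  |v_rel|² = 34;  v_rel·d = (5)·(-14) + (3)·(3) = -61
34·t² + 122·t + 36 = 0  ⇒  m = (-61)² − 34·36 = 2497
m = 2497 > 0,  v_rel·d = -61 < 0  ⇒  outside

inside=no margin=2497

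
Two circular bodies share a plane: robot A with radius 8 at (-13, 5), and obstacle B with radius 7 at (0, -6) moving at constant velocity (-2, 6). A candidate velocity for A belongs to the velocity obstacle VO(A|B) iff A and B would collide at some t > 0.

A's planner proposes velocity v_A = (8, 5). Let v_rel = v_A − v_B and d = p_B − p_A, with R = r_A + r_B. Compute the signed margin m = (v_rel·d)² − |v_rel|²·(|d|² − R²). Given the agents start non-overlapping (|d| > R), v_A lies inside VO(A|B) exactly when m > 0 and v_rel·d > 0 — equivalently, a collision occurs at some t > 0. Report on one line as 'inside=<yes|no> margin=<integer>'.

d = (13, -11),  |d|² = 290;  R = 8+7 = 15,  c = 290−15² = 65
v_rel = (10, -1),  |v_rel|² = 101;  v_rel·d = (10)·(13) + (-1)·(-11) = 141
101·t² − 282·t + 65 = 0  ⇒  m = 141² − 101·65 = 13316
m = 13316 > 0,  v_rel·d = 141 > 0  ⇒  inside

inside=yes margin=13316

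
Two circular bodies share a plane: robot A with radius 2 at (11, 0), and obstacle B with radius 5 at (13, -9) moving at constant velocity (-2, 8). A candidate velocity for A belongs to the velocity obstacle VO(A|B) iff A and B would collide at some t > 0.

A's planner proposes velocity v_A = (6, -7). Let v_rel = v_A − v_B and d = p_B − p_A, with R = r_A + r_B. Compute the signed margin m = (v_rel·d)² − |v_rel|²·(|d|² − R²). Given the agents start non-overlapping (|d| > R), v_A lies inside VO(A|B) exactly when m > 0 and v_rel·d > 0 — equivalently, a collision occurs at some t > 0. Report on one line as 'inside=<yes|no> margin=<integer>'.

d = (2, -9),  |d|² = 85;  R = 2+5 = 7,  c = 85−7² = 36
v_rel = (8, -15),  |v_rel|² = 289;  v_rel·d = (8)·(2) + (-15)·(-9) = 151
289·t² − 302·t + 36 = 0  ⇒  m = 151² − 289·36 = 12397
m = 12397 > 0,  v_rel·d = 151 > 0  ⇒  inside

inside=yes margin=12397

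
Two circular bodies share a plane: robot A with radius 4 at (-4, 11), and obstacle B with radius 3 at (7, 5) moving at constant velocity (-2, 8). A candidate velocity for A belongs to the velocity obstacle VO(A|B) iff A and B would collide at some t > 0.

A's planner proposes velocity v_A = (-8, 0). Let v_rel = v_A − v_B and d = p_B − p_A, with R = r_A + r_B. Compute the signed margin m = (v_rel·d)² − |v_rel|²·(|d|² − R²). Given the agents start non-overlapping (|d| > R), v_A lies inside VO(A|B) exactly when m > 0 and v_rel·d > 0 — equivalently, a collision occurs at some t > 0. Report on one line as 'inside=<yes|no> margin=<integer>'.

d = (11, -6),  |d|² = 157;  R = 4+3 = 7,  c = 157−7² = 108
v_rel = (-6, -8),  |v_rel|² = 100;  v_rel·d = (-6)·(11) + (-8)·(-6) = -18
100·t² + 36·t + 108 = 0  ⇒  m = (-18)² − 100·108 = -10476
m = -10476 < 0,  v_rel·d = -18 < 0  ⇒  outside

inside=no margin=-10476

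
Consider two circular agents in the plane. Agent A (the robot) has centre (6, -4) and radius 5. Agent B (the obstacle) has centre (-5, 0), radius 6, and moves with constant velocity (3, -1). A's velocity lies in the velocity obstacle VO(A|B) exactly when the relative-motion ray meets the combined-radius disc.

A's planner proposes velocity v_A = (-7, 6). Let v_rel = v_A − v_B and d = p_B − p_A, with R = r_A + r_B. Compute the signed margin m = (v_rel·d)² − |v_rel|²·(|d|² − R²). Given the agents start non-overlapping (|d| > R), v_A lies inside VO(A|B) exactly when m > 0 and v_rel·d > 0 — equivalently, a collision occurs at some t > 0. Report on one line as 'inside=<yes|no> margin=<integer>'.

d = (-11, 4),  |d|² = 137;  R = 5+6 = 11,  c = 137−11² = 16
v_rel = (-10, 7),  |v_rel|² = 149;  v_rel·d = (-10)·(-11) + (7)·(4) = 138
149·t² − 276·t + 16 = 0  ⇒  m = 138² − 149·16 = 16660
m = 16660 > 0,  v_rel·d = 138 > 0  ⇒  inside

inside=yes margin=16660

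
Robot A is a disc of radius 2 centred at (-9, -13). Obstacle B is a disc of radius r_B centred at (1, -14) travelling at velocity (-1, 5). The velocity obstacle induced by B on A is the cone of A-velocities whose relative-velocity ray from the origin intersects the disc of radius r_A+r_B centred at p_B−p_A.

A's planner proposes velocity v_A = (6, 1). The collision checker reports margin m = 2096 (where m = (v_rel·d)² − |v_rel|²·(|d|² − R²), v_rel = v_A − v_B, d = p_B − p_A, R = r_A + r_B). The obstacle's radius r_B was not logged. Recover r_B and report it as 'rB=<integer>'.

m = 2096
d = (10, -1);  v_rel = (7, -4),  |v_rel|² = 65
v_rel×d = (7)·(-1) − (-4)·(10) = 33
since m = R²·65 − 33²:  R² = (1089 + 2096) / 65 = 49
R = √49 = 7  ⇒  r_B = 7 − 2 = 5

rB=5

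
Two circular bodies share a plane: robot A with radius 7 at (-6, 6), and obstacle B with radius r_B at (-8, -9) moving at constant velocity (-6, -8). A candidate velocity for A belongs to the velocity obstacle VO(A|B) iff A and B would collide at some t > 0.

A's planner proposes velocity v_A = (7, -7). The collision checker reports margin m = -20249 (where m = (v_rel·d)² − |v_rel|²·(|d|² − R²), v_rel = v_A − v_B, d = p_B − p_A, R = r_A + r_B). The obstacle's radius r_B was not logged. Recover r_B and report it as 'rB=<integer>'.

m = -20249
d = (-2, -15);  v_rel = (13, 1),  |v_rel|² = 170
v_rel×d = (13)·(-15) − (1)·(-2) = -193
since m = R²·170 − (-193)²:  R² = (37249 + -20249) / 170 = 100
R = √100 = 10  ⇒  r_B = 10 − 7 = 3

rB=3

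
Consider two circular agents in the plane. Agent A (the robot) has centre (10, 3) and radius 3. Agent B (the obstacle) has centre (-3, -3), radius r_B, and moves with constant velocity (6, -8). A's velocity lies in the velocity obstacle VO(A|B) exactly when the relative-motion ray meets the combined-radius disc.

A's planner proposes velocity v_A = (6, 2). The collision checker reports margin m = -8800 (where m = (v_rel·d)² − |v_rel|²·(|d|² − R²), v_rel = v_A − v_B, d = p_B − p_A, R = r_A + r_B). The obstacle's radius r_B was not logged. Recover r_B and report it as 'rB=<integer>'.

m = -8800
d = (-13, -6);  v_rel = (0, 10),  |v_rel|² = 100
v_rel×d = (0)·(-6) − (10)·(-13) = 130
since m = R²·100 − 130²:  R² = (16900 + -8800) / 100 = 81
R = √81 = 9  ⇒  r_B = 9 − 3 = 6

rB=6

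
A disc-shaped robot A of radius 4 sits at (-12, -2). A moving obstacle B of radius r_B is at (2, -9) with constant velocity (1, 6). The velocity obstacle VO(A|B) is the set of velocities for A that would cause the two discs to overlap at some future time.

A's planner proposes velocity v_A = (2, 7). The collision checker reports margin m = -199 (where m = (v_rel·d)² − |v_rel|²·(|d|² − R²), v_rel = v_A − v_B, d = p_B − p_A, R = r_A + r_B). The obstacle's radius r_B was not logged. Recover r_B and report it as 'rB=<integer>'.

m = -199
d = (14, -7);  v_rel = (1, 1),  |v_rel|² = 2
v_rel×d = (1)·(-7) − (1)·(14) = -21
since m = R²·2 − (-21)²:  R² = (441 + -199) / 2 = 121
R = √121 = 11  ⇒  r_B = 11 − 4 = 7

rB=7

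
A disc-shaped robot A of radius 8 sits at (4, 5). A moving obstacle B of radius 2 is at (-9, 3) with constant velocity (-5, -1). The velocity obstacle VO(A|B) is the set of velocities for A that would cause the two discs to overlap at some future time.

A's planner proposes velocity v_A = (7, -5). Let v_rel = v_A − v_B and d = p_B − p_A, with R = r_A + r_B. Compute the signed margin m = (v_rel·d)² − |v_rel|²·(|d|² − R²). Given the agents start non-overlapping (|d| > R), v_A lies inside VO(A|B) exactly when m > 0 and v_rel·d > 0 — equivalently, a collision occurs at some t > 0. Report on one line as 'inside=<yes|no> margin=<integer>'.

d = (-13, -2),  |d|² = 173;  R = 8+2 = 10,  c = 173−10² = 73
v_rel = (12, -4),  |v_rel|² = 160;  v_rel·d = (12)·(-13) + (-4)·(-2) = -148
160·t² + 296·t + 73 = 0  ⇒  m = (-148)² − 160·73 = 10224
m = 10224 > 0,  v_rel·d = -148 < 0  ⇒  outside

inside=no margin=10224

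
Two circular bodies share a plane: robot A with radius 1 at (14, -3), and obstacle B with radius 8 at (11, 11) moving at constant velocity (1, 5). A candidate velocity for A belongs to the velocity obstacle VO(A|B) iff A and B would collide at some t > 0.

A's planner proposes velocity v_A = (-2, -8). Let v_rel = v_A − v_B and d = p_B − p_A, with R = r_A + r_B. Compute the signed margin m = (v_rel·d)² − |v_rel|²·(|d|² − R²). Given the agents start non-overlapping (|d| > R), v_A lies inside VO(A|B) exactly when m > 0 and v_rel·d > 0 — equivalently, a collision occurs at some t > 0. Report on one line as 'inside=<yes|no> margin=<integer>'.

d = (-3, 14),  |d|² = 205;  R = 1+8 = 9,  c = 205−9² = 124
v_rel = (-3, -13),  |v_rel|² = 178;  v_rel·d = (-3)·(-3) + (-13)·(14) = -173
178·t² + 346·t + 124 = 0  ⇒  m = (-173)² − 178·124 = 7857
m = 7857 > 0,  v_rel·d = -173 < 0  ⇒  outside

inside=no margin=7857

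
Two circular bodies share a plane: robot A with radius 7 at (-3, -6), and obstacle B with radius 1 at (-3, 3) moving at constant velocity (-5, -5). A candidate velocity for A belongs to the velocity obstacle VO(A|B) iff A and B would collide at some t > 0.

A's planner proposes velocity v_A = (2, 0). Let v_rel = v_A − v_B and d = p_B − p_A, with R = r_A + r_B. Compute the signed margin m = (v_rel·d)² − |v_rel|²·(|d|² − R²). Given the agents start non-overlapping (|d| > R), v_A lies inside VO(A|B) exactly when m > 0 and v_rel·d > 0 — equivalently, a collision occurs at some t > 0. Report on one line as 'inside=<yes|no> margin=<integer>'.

d = (0, 9),  |d|² = 81;  R = 7+1 = 8,  c = 81−8² = 17
v_rel = (7, 5),  |v_rel|² = 74;  v_rel·d = (7)·(0) + (5)·(9) = 45
74·t² − 90·t + 17 = 0  ⇒  m = 45² − 74·17 = 767
m = 767 > 0,  v_rel·d = 45 > 0  ⇒  inside

inside=yes margin=767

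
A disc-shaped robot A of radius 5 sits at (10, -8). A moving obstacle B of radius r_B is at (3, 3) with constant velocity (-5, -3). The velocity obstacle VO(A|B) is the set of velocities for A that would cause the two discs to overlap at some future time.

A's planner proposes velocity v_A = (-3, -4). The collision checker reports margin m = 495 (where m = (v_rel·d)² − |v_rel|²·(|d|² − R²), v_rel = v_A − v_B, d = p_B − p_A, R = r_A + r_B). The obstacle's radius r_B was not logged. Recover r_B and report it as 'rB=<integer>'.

m = 495
d = (-7, 11);  v_rel = (2, -1),  |v_rel|² = 5
v_rel×d = (2)·(11) − (-1)·(-7) = 15
since m = R²·5 − 15²:  R² = (225 + 495) / 5 = 144
R = √144 = 12  ⇒  r_B = 12 − 5 = 7

rB=7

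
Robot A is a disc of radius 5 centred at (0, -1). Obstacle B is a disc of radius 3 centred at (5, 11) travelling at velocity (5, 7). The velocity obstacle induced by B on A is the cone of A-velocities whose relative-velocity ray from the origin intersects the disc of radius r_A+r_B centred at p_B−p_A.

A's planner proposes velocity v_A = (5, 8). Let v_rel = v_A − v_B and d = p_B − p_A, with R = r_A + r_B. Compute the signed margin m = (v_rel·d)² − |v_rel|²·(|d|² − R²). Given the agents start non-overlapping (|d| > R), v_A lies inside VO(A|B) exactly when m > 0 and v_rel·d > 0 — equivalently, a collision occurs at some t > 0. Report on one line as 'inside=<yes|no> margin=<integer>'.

d = (5, 12),  |d|² = 169;  R = 5+3 = 8,  c = 169−8² = 105
v_rel = (0, 1),  |v_rel|² = 1;  v_rel·d = (0)·(5) + (1)·(12) = 12
1·t² − 24·t + 105 = 0  ⇒  m = 12² − 1·105 = 39
m = 39 > 0,  v_rel·d = 12 > 0  ⇒  inside

inside=yes margin=39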